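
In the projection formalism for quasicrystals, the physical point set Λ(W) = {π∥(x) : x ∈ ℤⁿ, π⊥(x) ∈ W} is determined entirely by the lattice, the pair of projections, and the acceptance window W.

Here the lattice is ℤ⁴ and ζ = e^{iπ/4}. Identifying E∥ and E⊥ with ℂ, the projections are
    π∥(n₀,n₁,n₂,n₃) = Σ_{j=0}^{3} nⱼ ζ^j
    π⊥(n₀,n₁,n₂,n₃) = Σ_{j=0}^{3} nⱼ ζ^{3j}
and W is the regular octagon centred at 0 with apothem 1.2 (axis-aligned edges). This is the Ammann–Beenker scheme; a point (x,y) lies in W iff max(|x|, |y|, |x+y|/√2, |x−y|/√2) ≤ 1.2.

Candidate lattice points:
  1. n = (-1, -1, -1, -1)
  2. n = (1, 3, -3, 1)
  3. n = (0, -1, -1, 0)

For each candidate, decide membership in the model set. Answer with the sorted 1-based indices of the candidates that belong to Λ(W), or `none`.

π⊥(n) = n₀ + n₁ζ³ + n₂ζ⁶ + n₃ζ⁹ where ζ = e^{iπ/4}.
#1 (-1, -1, -1, -1): internal (-1.00000, -0.41421); octagon support 1.00000 vs apothem 1.2 → ∈ W
#2 (1, 3, -3, 1): internal (-0.41421, 5.82843); octagon support 5.82843 vs apothem 1.2 → ∉ W
#3 (0, -1, -1, 0): internal (0.70711, 0.29289); octagon support 0.70711 vs apothem 1.2 → ∈ W

1, 3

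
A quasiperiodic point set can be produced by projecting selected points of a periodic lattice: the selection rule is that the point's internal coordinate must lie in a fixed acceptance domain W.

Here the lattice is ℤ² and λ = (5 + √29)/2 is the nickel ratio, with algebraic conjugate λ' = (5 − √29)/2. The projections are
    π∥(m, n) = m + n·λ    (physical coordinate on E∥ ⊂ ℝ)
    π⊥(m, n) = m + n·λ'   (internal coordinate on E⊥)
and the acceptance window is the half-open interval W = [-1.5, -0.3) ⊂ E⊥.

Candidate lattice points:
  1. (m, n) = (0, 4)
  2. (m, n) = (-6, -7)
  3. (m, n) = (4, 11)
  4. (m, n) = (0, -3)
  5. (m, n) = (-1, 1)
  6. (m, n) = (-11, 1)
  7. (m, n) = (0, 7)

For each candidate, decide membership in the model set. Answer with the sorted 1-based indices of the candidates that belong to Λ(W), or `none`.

1, 5, 7

Compute λ' = (5−√29)/2 = -0.192582, so π⊥(m,n) = m -0.192582·n.
[1] lift (0,4): star map gives -0.770330; window check -1.5 ≤ -0.770330 < -0.3 is true → IN Λ
[2] lift (-6,-7): star map gives -4.651923; window check -1.5 ≤ -4.651923 < -0.3 is false → out
[3] lift (4,11): star map gives 1.881594; window check -1.5 ≤ 1.881594 < -0.3 is false → out
[4] lift (0,-3): star map gives 0.577747; window check -1.5 ≤ 0.577747 < -0.3 is false → out
[5] lift (-1,1): star map gives -1.192582; window check -1.5 ≤ -1.192582 < -0.3 is true → IN Λ
[6] lift (-11,1): star map gives -11.192582; window check -1.5 ≤ -11.192582 < -0.3 is false → out
[7] lift (0,7): star map gives -1.348077; window check -1.5 ≤ -1.348077 < -0.3 is true → IN Λ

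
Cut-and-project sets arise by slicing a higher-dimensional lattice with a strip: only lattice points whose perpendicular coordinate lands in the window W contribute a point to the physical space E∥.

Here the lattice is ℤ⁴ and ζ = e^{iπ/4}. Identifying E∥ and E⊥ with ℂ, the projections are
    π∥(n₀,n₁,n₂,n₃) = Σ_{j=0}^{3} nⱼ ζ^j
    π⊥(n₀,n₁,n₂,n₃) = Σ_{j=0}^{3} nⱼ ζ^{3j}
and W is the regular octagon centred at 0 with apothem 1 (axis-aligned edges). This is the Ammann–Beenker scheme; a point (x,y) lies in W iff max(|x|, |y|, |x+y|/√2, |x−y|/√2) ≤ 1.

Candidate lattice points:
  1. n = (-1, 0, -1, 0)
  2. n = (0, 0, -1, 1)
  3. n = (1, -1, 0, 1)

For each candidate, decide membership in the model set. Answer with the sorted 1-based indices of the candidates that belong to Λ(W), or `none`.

π⊥(n) = n₀ + n₁ζ³ + n₂ζ⁶ + n₃ζ⁹ where ζ = e^{iπ/4}.
candidate 1: n = (-1, 0, -1, 0) → π⊥ ≈ (-1.000000, +1.000000); max(|x|,|y|,|x±y|/√2) = 1.414214 > 1 ⇒ ∉ W
candidate 2: n = (0, 0, -1, 1) → π⊥ ≈ (+0.707107, +1.707107); max(|x|,|y|,|x±y|/√2) = 1.707107 > 1 ⇒ ∉ W
candidate 3: n = (1, -1, 0, 1) → π⊥ ≈ (+2.414214, +0.000000); max(|x|,|y|,|x±y|/√2) = 2.414214 > 1 ⇒ ∉ W

none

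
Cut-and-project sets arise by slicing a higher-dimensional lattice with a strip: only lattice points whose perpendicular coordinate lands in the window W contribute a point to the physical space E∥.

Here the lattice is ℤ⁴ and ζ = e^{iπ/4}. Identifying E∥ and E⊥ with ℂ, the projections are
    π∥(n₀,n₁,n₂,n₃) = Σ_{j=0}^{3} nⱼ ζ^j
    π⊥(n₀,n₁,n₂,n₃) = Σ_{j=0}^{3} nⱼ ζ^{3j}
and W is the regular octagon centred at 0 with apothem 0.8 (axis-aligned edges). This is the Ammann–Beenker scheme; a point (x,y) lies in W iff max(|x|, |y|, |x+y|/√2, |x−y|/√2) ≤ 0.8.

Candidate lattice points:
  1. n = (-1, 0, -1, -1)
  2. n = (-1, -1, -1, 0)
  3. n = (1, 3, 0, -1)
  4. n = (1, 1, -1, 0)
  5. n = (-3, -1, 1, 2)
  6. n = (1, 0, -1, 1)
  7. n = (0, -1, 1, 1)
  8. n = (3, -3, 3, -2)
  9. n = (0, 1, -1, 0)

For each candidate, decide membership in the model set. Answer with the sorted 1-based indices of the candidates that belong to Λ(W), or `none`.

2

With ζ = e^{iπ/4} the internal vectors are ζ^0,ζ^3,ζ^6,ζ^9.
candidate 1: n = (-1, 0, -1, -1) → π⊥ ≈ (-1.707107, +0.292893); max(|x|,|y|,|x±y|/√2) = 1.707107 > 0.8 ⇒ ∉ W
candidate 2: n = (-1, -1, -1, 0) → π⊥ ≈ (-0.292893, +0.292893); max(|x|,|y|,|x±y|/√2) = 0.414214 ≤ 0.8 ⇒ ∈ W
candidate 3: n = (1, 3, 0, -1) → π⊥ ≈ (-1.828427, +1.414214); max(|x|,|y|,|x±y|/√2) = 2.292893 > 0.8 ⇒ ∉ W
candidate 4: n = (1, 1, -1, 0) → π⊥ ≈ (+0.292893, +1.707107); max(|x|,|y|,|x±y|/√2) = 1.707107 > 0.8 ⇒ ∉ W
candidate 5: n = (-3, -1, 1, 2) → π⊥ ≈ (-0.878680, -0.292893); max(|x|,|y|,|x±y|/√2) = 0.878680 > 0.8 ⇒ ∉ W
candidate 6: n = (1, 0, -1, 1) → π⊥ ≈ (+1.707107, +1.707107); max(|x|,|y|,|x±y|/√2) = 2.414214 > 0.8 ⇒ ∉ W
candidate 7: n = (0, -1, 1, 1) → π⊥ ≈ (+1.414214, -1.000000); max(|x|,|y|,|x±y|/√2) = 1.707107 > 0.8 ⇒ ∉ W
candidate 8: n = (3, -3, 3, -2) → π⊥ ≈ (+3.707107, -6.535534); max(|x|,|y|,|x±y|/√2) = 7.242641 > 0.8 ⇒ ∉ W
candidate 9: n = (0, 1, -1, 0) → π⊥ ≈ (-0.707107, +1.707107); max(|x|,|y|,|x±y|/√2) = 1.707107 > 0.8 ⇒ ∉ W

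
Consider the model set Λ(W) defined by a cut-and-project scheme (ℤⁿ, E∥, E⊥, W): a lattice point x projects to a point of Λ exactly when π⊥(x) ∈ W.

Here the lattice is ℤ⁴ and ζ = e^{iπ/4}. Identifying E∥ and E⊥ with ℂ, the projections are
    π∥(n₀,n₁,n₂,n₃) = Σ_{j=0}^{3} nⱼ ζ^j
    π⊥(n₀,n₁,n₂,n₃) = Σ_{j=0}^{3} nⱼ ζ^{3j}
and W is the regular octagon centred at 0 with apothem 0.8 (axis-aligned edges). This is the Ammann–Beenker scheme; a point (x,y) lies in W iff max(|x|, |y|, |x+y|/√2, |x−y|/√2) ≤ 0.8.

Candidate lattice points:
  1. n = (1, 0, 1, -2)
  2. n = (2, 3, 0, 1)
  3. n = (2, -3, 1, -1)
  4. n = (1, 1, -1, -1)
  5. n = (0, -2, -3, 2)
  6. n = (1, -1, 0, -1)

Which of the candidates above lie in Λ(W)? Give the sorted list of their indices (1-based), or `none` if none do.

Internal map: ζ^{3j} for j=0..3 gives (1,0), (−√2/2,√2/2), (0,−1), (√2/2,√2/2).
#1 (1, 0, 1, -2): internal (-0.414214, -2.414214); octagon support 2.414214 vs apothem 0.8 → ∉ W
#2 (2, 3, 0, 1): internal (0.585786, 2.828427); octagon support 2.828427 vs apothem 0.8 → ∉ W
#3 (2, -3, 1, -1): internal (3.414214, -3.828427); octagon support 5.121320 vs apothem 0.8 → ∉ W
#4 (1, 1, -1, -1): internal (-0.414214, 1.000000); octagon support 1.000000 vs apothem 0.8 → ∉ W
#5 (0, -2, -3, 2): internal (2.828427, 3.000000); octagon support 4.121320 vs apothem 0.8 → ∉ W
#6 (1, -1, 0, -1): internal (1.000000, -1.414214); octagon support 1.707107 vs apothem 0.8 → ∉ W

none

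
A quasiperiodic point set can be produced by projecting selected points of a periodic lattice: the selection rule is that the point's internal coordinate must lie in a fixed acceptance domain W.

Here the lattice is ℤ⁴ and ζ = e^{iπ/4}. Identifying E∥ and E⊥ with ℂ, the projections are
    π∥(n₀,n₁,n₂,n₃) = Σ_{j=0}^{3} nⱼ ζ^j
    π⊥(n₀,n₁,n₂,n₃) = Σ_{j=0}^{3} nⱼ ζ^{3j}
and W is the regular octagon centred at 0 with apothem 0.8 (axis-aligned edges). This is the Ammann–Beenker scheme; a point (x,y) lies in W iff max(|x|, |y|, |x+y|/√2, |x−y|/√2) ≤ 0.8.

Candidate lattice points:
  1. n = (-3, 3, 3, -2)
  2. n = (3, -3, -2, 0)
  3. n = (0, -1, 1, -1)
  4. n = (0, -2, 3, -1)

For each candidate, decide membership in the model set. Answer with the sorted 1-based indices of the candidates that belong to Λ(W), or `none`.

none

With ζ = e^{iπ/4} the internal vectors are ζ^0,ζ^3,ζ^6,ζ^9.
#1 (-3, 3, 3, -2): internal (-6.53553, -2.29289); octagon support 6.53553 vs apothem 0.8 → ∉ W
#2 (3, -3, -2, 0): internal (5.12132, -0.12132); octagon support 5.12132 vs apothem 0.8 → ∉ W
#3 (0, -1, 1, -1): internal (0.00000, -2.41421); octagon support 2.41421 vs apothem 0.8 → ∉ W
#4 (0, -2, 3, -1): internal (0.70711, -5.12132); octagon support 5.12132 vs apothem 0.8 → ∉ W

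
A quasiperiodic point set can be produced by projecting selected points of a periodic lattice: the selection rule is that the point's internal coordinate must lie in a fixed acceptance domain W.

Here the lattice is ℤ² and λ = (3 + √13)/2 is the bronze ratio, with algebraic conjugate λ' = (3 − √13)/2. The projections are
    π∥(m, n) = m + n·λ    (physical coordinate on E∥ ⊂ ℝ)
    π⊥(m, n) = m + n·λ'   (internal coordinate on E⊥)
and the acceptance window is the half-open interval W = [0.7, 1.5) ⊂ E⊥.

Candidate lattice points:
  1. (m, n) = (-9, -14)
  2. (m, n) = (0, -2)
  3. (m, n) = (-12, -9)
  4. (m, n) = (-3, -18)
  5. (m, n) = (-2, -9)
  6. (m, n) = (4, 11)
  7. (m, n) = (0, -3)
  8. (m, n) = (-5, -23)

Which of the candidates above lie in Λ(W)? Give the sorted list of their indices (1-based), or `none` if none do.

Compute λ' = (3−√13)/2 = -0.30278, so π⊥(m,n) = m -0.30278·n.
#1 (-9,-14): internal coord -9 + (-14)·λ' = -4.76114; -4.76114 ∉ [0.7, 1.5) → out
#2 (0,-2): internal coord 0 + (-2)·λ' = +0.60555; +0.60555 ∉ [0.7, 1.5) → out
#3 (-12,-9): internal coord -12 + (-9)·λ' = -9.27502; -9.27502 ∉ [0.7, 1.5) → out
#4 (-3,-18): internal coord -3 + (-18)·λ' = +2.44996; +2.44996 ∉ [0.7, 1.5) → out
#5 (-2,-9): internal coord -2 + (-9)·λ' = +0.72498; +0.72498 ∈ [0.7, 1.5) → IN Λ
#6 (4,11): internal coord 4 + (11)·λ' = +0.66947; +0.66947 ∉ [0.7, 1.5) → out
#7 (0,-3): internal coord 0 + (-3)·λ' = +0.90833; +0.90833 ∈ [0.7, 1.5) → IN Λ
#8 (-5,-23): internal coord -5 + (-23)·λ' = +1.96384; +1.96384 ∉ [0.7, 1.5) → out

5, 7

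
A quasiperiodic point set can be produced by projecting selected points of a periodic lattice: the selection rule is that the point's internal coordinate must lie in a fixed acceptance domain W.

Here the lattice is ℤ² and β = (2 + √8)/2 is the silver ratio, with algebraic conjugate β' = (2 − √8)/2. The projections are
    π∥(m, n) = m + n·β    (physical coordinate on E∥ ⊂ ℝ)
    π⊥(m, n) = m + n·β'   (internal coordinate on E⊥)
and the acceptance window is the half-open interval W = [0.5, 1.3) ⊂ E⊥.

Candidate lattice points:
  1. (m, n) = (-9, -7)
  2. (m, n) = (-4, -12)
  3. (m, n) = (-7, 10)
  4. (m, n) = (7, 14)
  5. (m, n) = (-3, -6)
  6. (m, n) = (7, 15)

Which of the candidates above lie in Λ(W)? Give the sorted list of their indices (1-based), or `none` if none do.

Numerically β ≈ 2.4142 and β' = −1/β ≈ -0.4142.
candidate 1: (m,n)=(-9,-7) → π∥ = -9-7·β ≈ -25.8995, π⊥ = -9-7·β' ≈ -6.1005 ∉ [0.5, 1.3) ⇒ out
candidate 2: (m,n)=(-4,-12) → π∥ = -4-12·β ≈ -32.9706, π⊥ = -4-12·β' ≈ 0.9706 ∈ [0.5, 1.3) ⇒ IN Λ
candidate 3: (m,n)=(-7,10) → π∥ = -7+10·β ≈ 17.1421, π⊥ = -7+10·β' ≈ -11.1421 ∉ [0.5, 1.3) ⇒ out
candidate 4: (m,n)=(7,14) → π∥ = 7+14·β ≈ 40.7990, π⊥ = 7+14·β' ≈ 1.2010 ∈ [0.5, 1.3) ⇒ IN Λ
candidate 5: (m,n)=(-3,-6) → π∥ = -3-6·β ≈ -17.4853, π⊥ = -3-6·β' ≈ -0.5147 ∉ [0.5, 1.3) ⇒ out
candidate 6: (m,n)=(7,15) → π∥ = 7+15·β ≈ 43.2132, π⊥ = 7+15·β' ≈ 0.7868 ∈ [0.5, 1.3) ⇒ IN Λ

2, 4, 6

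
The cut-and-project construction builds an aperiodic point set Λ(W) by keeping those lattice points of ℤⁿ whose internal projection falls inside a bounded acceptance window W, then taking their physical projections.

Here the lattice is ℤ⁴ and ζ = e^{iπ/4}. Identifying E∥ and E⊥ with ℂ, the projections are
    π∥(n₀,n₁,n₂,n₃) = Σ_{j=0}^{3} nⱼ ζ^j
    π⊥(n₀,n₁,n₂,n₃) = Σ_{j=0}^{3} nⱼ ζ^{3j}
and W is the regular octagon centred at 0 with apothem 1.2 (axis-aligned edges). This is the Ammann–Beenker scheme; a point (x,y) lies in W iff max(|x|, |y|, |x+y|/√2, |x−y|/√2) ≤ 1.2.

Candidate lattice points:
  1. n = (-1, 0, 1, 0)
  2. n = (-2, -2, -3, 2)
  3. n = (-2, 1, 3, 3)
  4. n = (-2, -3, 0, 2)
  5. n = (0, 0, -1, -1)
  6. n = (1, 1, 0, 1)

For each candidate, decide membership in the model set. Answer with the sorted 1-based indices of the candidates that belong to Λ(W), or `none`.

π⊥(n) = n₀ + n₁ζ³ + n₂ζ⁶ + n₃ζ⁹ where ζ = e^{iπ/4}.
#1 (-1, 0, 1, 0): internal (-1.0000, -1.0000); octagon support 1.4142 vs apothem 1.2 → ∉ W
#2 (-2, -2, -3, 2): internal (0.8284, 3.0000); octagon support 3.0000 vs apothem 1.2 → ∉ W
#3 (-2, 1, 3, 3): internal (-0.5858, -0.1716); octagon support 0.5858 vs apothem 1.2 → ∈ W
#4 (-2, -3, 0, 2): internal (1.5355, -0.7071); octagon support 1.5858 vs apothem 1.2 → ∉ W
#5 (0, 0, -1, -1): internal (-0.7071, 0.2929); octagon support 0.7071 vs apothem 1.2 → ∈ W
#6 (1, 1, 0, 1): internal (1.0000, 1.4142); octagon support 1.7071 vs apothem 1.2 → ∉ W

3, 5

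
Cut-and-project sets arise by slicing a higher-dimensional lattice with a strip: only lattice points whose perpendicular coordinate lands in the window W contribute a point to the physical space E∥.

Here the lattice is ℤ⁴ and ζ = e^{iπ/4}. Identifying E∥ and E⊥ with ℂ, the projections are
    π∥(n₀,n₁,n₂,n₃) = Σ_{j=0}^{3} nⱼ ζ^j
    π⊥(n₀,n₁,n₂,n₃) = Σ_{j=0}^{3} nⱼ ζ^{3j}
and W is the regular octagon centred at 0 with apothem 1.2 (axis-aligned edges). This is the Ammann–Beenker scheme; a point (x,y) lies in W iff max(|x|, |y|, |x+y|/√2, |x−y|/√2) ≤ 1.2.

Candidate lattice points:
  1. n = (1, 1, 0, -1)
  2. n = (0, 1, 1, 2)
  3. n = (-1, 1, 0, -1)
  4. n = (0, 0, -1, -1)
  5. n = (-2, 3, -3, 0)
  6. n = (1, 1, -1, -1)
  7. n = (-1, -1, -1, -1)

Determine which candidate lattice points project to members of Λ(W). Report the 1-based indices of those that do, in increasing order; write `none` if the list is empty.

With ζ = e^{iπ/4} the internal vectors are ζ^0,ζ^3,ζ^6,ζ^9.
#1 (1, 1, 0, -1): internal (-0.4142, 0.0000); octagon support 0.4142 vs apothem 1.2 → ∈ W
#2 (0, 1, 1, 2): internal (0.7071, 1.1213); octagon support 1.2929 vs apothem 1.2 → ∉ W
#3 (-1, 1, 0, -1): internal (-2.4142, 0.0000); octagon support 2.4142 vs apothem 1.2 → ∉ W
#4 (0, 0, -1, -1): internal (-0.7071, 0.2929); octagon support 0.7071 vs apothem 1.2 → ∈ W
#5 (-2, 3, -3, 0): internal (-4.1213, 5.1213); octagon support 6.5355 vs apothem 1.2 → ∉ W
#6 (1, 1, -1, -1): internal (-0.4142, 1.0000); octagon support 1.0000 vs apothem 1.2 → ∈ W
#7 (-1, -1, -1, -1): internal (-1.0000, -0.4142); octagon support 1.0000 vs apothem 1.2 → ∈ W

1, 4, 6, 7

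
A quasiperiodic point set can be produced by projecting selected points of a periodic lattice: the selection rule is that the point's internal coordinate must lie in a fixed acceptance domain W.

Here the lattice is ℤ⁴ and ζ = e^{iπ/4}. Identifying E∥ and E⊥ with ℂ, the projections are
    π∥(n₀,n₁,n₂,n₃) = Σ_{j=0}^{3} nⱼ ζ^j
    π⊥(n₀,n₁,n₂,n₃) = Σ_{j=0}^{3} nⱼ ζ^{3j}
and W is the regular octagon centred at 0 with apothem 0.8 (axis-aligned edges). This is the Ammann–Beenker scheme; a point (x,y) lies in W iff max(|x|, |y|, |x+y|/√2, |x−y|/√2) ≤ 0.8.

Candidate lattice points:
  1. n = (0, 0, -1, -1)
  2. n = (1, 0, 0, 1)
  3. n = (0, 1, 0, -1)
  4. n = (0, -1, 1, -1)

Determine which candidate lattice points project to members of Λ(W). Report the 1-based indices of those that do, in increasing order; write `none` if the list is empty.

1

With ζ = e^{iπ/4} the internal vectors are ζ^0,ζ^3,ζ^6,ζ^9.
candidate 1: n = (0, 0, -1, -1) → π⊥ ≈ (-0.7071, +0.2929); max(|x|,|y|,|x±y|/√2) = 0.7071 ≤ 0.8 ⇒ ∈ W
candidate 2: n = (1, 0, 0, 1) → π⊥ ≈ (+1.7071, +0.7071); max(|x|,|y|,|x±y|/√2) = 1.7071 > 0.8 ⇒ ∉ W
candidate 3: n = (0, 1, 0, -1) → π⊥ ≈ (-1.4142, +0.0000); max(|x|,|y|,|x±y|/√2) = 1.4142 > 0.8 ⇒ ∉ W
candidate 4: n = (0, -1, 1, -1) → π⊥ ≈ (+0.0000, -2.4142); max(|x|,|y|,|x±y|/√2) = 2.4142 > 0.8 ⇒ ∉ W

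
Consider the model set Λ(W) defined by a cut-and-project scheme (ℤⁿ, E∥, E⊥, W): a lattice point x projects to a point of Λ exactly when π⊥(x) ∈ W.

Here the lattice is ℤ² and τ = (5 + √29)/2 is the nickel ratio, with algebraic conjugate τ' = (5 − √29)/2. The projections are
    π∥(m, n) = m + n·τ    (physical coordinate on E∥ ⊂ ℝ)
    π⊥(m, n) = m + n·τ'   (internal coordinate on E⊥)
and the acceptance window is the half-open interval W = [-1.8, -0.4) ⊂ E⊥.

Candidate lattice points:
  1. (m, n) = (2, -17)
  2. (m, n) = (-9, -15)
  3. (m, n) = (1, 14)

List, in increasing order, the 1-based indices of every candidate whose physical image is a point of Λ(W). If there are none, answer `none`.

Numerically τ ≈ 5.1926 and τ' = −1/τ ≈ -0.1926.
candidate 1: (m,n)=(2,-17) → π∥ = 2-17·τ ≈ -86.2739, π⊥ = 2-17·τ' ≈ 5.2739 ∉ [-1.8, -0.4) ⇒ out
candidate 2: (m,n)=(-9,-15) → π∥ = -9-15·τ ≈ -86.8887, π⊥ = -9-15·τ' ≈ -6.1113 ∉ [-1.8, -0.4) ⇒ out
candidate 3: (m,n)=(1,14) → π∥ = 1+14·τ ≈ 73.6962, π⊥ = 1+14·τ' ≈ -1.6962 ∈ [-1.8, -0.4) ⇒ IN Λ

3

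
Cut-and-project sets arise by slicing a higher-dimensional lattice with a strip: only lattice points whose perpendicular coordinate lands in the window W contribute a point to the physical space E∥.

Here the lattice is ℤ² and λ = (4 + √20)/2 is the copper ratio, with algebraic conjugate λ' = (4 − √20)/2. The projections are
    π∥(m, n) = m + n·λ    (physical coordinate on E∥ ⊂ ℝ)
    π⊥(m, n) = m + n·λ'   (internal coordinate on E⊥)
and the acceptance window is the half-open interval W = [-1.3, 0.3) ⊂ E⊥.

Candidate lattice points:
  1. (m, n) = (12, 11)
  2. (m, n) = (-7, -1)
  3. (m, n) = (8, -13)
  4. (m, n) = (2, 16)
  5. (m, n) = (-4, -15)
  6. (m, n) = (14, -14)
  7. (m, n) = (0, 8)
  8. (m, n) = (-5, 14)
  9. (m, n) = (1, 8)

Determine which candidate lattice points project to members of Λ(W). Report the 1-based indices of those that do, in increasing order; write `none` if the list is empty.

5, 9

Compute λ' = (4−√20)/2 = -0.23607, so π⊥(m,n) = m -0.23607·n.
#1 (12,11): internal coord 12 + (11)·λ' = +9.40325; +9.40325 ∉ [-1.3, 0.3) → out
#2 (-7,-1): internal coord -7 + (-1)·λ' = -6.76393; -6.76393 ∉ [-1.3, 0.3) → out
#3 (8,-13): internal coord 8 + (-13)·λ' = +11.06888; +11.06888 ∉ [-1.3, 0.3) → out
#4 (2,16): internal coord 2 + (16)·λ' = -1.77709; -1.77709 ∉ [-1.3, 0.3) → out
#5 (-4,-15): internal coord -4 + (-15)·λ' = -0.45898; -0.45898 ∈ [-1.3, 0.3) → IN Λ
#6 (14,-14): internal coord 14 + (-14)·λ' = +17.30495; +17.30495 ∉ [-1.3, 0.3) → out
#7 (0,8): internal coord 0 + (8)·λ' = -1.88854; -1.88854 ∉ [-1.3, 0.3) → out
#8 (-5,14): internal coord -5 + (14)·λ' = -8.30495; -8.30495 ∉ [-1.3, 0.3) → out
#9 (1,8): internal coord 1 + (8)·λ' = -0.88854; -0.88854 ∈ [-1.3, 0.3) → IN Λ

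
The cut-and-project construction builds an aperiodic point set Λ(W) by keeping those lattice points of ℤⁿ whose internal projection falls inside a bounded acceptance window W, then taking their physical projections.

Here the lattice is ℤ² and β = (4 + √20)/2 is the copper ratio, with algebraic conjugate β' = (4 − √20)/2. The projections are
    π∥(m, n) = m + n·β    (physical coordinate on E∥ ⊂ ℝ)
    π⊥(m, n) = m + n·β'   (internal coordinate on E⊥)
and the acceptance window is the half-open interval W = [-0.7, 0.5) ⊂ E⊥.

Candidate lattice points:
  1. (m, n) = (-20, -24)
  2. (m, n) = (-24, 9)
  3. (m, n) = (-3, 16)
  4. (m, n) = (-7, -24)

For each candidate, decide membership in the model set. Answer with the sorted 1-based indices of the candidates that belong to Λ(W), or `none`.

none

Numerically β ≈ 4.2361 and β' = −1/β ≈ -0.2361.
candidate 1: (m,n)=(-20,-24) → π∥ = -20-24·β ≈ -121.6656, π⊥ = -20-24·β' ≈ -14.3344 ∉ [-0.7, 0.5) ⇒ out
candidate 2: (m,n)=(-24,9) → π∥ = -24+9·β ≈ 14.1246, π⊥ = -24+9·β' ≈ -26.1246 ∉ [-0.7, 0.5) ⇒ out
candidate 3: (m,n)=(-3,16) → π∥ = -3+16·β ≈ 64.7771, π⊥ = -3+16·β' ≈ -6.7771 ∉ [-0.7, 0.5) ⇒ out
candidate 4: (m,n)=(-7,-24) → π∥ = -7-24·β ≈ -108.6656, π⊥ = -7-24·β' ≈ -1.3344 ∉ [-0.7, 0.5) ⇒ out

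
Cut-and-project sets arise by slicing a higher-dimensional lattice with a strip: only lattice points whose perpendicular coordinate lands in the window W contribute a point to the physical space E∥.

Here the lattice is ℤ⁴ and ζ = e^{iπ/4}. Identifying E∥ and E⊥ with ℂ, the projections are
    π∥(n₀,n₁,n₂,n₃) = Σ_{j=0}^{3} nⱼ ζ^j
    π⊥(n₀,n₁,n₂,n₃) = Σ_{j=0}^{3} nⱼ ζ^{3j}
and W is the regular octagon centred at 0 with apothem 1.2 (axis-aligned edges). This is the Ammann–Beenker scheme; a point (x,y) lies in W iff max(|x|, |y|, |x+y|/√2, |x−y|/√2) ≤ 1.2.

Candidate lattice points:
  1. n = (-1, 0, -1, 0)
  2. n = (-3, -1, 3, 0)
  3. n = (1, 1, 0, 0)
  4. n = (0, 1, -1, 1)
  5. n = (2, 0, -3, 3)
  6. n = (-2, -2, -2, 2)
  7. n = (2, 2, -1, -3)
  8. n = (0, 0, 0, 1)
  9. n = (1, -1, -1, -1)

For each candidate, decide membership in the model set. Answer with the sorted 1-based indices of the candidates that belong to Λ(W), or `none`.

With ζ = e^{iπ/4} the internal vectors are ζ^0,ζ^3,ζ^6,ζ^9.
candidate 1: n = (-1, 0, -1, 0) → π⊥ ≈ (-1.000000, +1.000000); max(|x|,|y|,|x±y|/√2) = 1.414214 > 1.2 ⇒ ∉ W
candidate 2: n = (-3, -1, 3, 0) → π⊥ ≈ (-2.292893, -3.707107); max(|x|,|y|,|x±y|/√2) = 4.242641 > 1.2 ⇒ ∉ W
candidate 3: n = (1, 1, 0, 0) → π⊥ ≈ (+0.292893, +0.707107); max(|x|,|y|,|x±y|/√2) = 0.707107 ≤ 1.2 ⇒ ∈ W
candidate 4: n = (0, 1, -1, 1) → π⊥ ≈ (+0.000000, +2.414214); max(|x|,|y|,|x±y|/√2) = 2.414214 > 1.2 ⇒ ∉ W
candidate 5: n = (2, 0, -3, 3) → π⊥ ≈ (+4.121320, +5.121320); max(|x|,|y|,|x±y|/√2) = 6.535534 > 1.2 ⇒ ∉ W
candidate 6: n = (-2, -2, -2, 2) → π⊥ ≈ (+0.828427, +2.000000); max(|x|,|y|,|x±y|/√2) = 2.000000 > 1.2 ⇒ ∉ W
candidate 7: n = (2, 2, -1, -3) → π⊥ ≈ (-1.535534, +0.292893); max(|x|,|y|,|x±y|/√2) = 1.535534 > 1.2 ⇒ ∉ W
candidate 8: n = (0, 0, 0, 1) → π⊥ ≈ (+0.707107, +0.707107); max(|x|,|y|,|x±y|/√2) = 1.000000 ≤ 1.2 ⇒ ∈ W
candidate 9: n = (1, -1, -1, -1) → π⊥ ≈ (+1.000000, -0.414214); max(|x|,|y|,|x±y|/√2) = 1.000000 ≤ 1.2 ⇒ ∈ W

3, 8, 9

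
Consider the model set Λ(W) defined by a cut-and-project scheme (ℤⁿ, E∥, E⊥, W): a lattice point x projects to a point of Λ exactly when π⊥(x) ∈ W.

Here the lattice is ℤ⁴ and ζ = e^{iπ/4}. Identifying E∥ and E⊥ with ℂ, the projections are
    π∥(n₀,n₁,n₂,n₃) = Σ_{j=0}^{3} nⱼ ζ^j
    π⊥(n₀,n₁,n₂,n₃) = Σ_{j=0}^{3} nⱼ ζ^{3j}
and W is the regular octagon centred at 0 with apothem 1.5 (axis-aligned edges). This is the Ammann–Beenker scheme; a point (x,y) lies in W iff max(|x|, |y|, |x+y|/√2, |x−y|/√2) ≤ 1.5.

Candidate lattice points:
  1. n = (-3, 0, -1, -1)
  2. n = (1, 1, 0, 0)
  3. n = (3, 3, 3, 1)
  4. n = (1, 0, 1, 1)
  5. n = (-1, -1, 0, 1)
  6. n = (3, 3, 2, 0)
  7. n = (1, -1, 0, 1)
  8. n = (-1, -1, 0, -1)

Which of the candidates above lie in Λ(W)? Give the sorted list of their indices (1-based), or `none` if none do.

With ζ = e^{iπ/4} the internal vectors are ζ^0,ζ^3,ζ^6,ζ^9.
candidate 1: n = (-3, 0, -1, -1) → π⊥ ≈ (-3.707107, +0.292893); max(|x|,|y|,|x±y|/√2) = 3.707107 > 1.5 ⇒ ∉ W
candidate 2: n = (1, 1, 0, 0) → π⊥ ≈ (+0.292893, +0.707107); max(|x|,|y|,|x±y|/√2) = 0.707107 ≤ 1.5 ⇒ ∈ W
candidate 3: n = (3, 3, 3, 1) → π⊥ ≈ (+1.585786, -0.171573); max(|x|,|y|,|x±y|/√2) = 1.585786 > 1.5 ⇒ ∉ W
candidate 4: n = (1, 0, 1, 1) → π⊥ ≈ (+1.707107, -0.292893); max(|x|,|y|,|x±y|/√2) = 1.707107 > 1.5 ⇒ ∉ W
candidate 5: n = (-1, -1, 0, 1) → π⊥ ≈ (+0.414214, +0.000000); max(|x|,|y|,|x±y|/√2) = 0.414214 ≤ 1.5 ⇒ ∈ W
candidate 6: n = (3, 3, 2, 0) → π⊥ ≈ (+0.878680, +0.121320); max(|x|,|y|,|x±y|/√2) = 0.878680 ≤ 1.5 ⇒ ∈ W
candidate 7: n = (1, -1, 0, 1) → π⊥ ≈ (+2.414214, +0.000000); max(|x|,|y|,|x±y|/√2) = 2.414214 > 1.5 ⇒ ∉ W
candidate 8: n = (-1, -1, 0, -1) → π⊥ ≈ (-1.000000, -1.414214); max(|x|,|y|,|x±y|/√2) = 1.707107 > 1.5 ⇒ ∉ W

2, 5, 6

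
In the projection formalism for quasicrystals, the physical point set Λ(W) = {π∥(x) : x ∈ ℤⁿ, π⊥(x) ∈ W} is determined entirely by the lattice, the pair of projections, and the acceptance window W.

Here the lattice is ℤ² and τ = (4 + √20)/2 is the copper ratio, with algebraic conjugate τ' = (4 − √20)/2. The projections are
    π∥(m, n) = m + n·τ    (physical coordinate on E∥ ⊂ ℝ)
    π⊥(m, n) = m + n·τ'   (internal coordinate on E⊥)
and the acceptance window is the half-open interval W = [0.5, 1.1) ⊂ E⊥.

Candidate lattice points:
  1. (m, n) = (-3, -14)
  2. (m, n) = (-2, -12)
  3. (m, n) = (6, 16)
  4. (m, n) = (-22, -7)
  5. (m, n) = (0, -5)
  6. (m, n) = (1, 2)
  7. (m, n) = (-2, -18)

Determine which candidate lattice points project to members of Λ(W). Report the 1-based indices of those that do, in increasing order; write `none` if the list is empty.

2, 6

τ' = (4−√20)/2 ≈ -0.236068.
[1] lift (-3,-14): star map gives 0.304952; window check 0.5 ≤ 0.304952 < 1.1 is false → out
[2] lift (-2,-12): star map gives 0.832816; window check 0.5 ≤ 0.832816 < 1.1 is true → IN Λ
[3] lift (6,16): star map gives 2.222912; window check 0.5 ≤ 2.222912 < 1.1 is false → out
[4] lift (-22,-7): star map gives -20.347524; window check 0.5 ≤ -20.347524 < 1.1 is false → out
[5] lift (0,-5): star map gives 1.180340; window check 0.5 ≤ 1.180340 < 1.1 is false → out
[6] lift (1,2): star map gives 0.527864; window check 0.5 ≤ 0.527864 < 1.1 is true → IN Λ
[7] lift (-2,-18): star map gives 2.249224; window check 0.5 ≤ 2.249224 < 1.1 is false → out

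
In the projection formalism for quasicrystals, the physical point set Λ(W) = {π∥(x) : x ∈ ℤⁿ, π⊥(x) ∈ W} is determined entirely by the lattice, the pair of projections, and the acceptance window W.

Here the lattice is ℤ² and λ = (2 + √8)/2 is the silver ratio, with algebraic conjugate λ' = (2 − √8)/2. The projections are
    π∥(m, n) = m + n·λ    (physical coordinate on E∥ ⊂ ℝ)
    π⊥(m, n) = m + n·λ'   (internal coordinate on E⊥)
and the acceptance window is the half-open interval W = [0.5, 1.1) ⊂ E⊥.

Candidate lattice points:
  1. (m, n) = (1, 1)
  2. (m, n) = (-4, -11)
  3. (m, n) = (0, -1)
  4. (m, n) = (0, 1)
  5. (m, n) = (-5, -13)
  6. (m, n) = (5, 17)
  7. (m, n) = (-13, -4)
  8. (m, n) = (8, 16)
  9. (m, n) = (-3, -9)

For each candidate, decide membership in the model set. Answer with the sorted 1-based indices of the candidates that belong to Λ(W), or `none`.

1, 2, 9

λ' = (2−√8)/2 ≈ -0.414214.
candidate 1: (m,n)=(1,1) → π∥ = 1+1·λ ≈ 3.414214, π⊥ = 1+1·λ' ≈ 0.585786 ∈ [0.5, 1.1) ⇒ IN Λ
candidate 2: (m,n)=(-4,-11) → π∥ = -4-11·λ ≈ -30.556349, π⊥ = -4-11·λ' ≈ 0.556349 ∈ [0.5, 1.1) ⇒ IN Λ
candidate 3: (m,n)=(0,-1) → π∥ = 0-1·λ ≈ -2.414214, π⊥ = 0-1·λ' ≈ 0.414214 ∉ [0.5, 1.1) ⇒ out
candidate 4: (m,n)=(0,1) → π∥ = 0+1·λ ≈ 2.414214, π⊥ = 0+1·λ' ≈ -0.414214 ∉ [0.5, 1.1) ⇒ out
candidate 5: (m,n)=(-5,-13) → π∥ = -5-13·λ ≈ -36.384776, π⊥ = -5-13·λ' ≈ 0.384776 ∉ [0.5, 1.1) ⇒ out
candidate 6: (m,n)=(5,17) → π∥ = 5+17·λ ≈ 46.041631, π⊥ = 5+17·λ' ≈ -2.041631 ∉ [0.5, 1.1) ⇒ out
candidate 7: (m,n)=(-13,-4) → π∥ = -13-4·λ ≈ -22.656854, π⊥ = -13-4·λ' ≈ -11.343146 ∉ [0.5, 1.1) ⇒ out
candidate 8: (m,n)=(8,16) → π∥ = 8+16·λ ≈ 46.627417, π⊥ = 8+16·λ' ≈ 1.372583 ∉ [0.5, 1.1) ⇒ out
candidate 9: (m,n)=(-3,-9) → π∥ = -3-9·λ ≈ -24.727922, π⊥ = -3-9·λ' ≈ 0.727922 ∈ [0.5, 1.1) ⇒ IN Λ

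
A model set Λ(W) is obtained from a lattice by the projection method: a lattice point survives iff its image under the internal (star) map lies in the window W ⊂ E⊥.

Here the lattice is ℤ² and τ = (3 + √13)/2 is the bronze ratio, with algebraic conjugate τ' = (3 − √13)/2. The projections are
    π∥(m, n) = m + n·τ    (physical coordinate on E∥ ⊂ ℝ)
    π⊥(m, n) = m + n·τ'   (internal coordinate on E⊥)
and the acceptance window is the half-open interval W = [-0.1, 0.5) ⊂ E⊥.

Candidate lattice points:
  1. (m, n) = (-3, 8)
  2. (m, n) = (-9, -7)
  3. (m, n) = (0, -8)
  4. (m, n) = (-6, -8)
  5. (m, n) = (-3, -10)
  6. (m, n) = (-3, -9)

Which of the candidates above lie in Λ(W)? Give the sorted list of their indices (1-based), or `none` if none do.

5

Numerically τ ≈ 3.3028 and τ' = −1/τ ≈ -0.3028.
#1 (-3,8): internal coord -3 + (8)·τ' = -5.4222; -5.4222 ∉ [-0.1, 0.5) → out
#2 (-9,-7): internal coord -9 + (-7)·τ' = -6.8806; -6.8806 ∉ [-0.1, 0.5) → out
#3 (0,-8): internal coord 0 + (-8)·τ' = +2.4222; +2.4222 ∉ [-0.1, 0.5) → out
#4 (-6,-8): internal coord -6 + (-8)·τ' = -3.5778; -3.5778 ∉ [-0.1, 0.5) → out
#5 (-3,-10): internal coord -3 + (-10)·τ' = +0.0278; +0.0278 ∈ [-0.1, 0.5) → IN Λ
#6 (-3,-9): internal coord -3 + (-9)·τ' = -0.2750; -0.2750 ∉ [-0.1, 0.5) → out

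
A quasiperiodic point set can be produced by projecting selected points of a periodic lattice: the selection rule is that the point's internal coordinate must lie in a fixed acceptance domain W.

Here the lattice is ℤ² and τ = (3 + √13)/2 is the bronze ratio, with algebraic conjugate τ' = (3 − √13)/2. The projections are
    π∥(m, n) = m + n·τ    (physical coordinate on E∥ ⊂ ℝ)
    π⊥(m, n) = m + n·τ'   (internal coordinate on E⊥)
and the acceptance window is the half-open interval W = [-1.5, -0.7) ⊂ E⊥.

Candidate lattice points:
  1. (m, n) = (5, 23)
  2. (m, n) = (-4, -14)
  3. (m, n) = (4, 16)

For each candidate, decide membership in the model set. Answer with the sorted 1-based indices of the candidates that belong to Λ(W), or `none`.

3

Compute τ' = (3−√13)/2 = -0.30278, so π⊥(m,n) = m -0.30278·n.
[1] lift (5,23): star map gives -1.96384; window check -1.5 ≤ -1.96384 < -0.7 is false → out
[2] lift (-4,-14): star map gives 0.23886; window check -1.5 ≤ 0.23886 < -0.7 is false → out
[3] lift (4,16): star map gives -0.84441; window check -1.5 ≤ -0.84441 < -0.7 is true → IN Λ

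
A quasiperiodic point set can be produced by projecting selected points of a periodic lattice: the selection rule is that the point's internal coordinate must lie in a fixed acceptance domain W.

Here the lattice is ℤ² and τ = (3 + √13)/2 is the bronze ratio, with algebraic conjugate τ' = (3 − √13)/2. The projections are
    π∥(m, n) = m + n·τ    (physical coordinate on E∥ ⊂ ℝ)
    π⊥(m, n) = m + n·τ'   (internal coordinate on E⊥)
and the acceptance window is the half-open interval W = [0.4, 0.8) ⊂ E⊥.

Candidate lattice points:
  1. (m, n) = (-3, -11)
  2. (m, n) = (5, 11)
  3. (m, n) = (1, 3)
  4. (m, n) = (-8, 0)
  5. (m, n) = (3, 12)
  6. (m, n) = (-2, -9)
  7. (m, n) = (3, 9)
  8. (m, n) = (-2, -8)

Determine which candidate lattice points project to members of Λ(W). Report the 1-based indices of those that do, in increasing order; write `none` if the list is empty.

τ' = (3−√13)/2 ≈ -0.302776.
#1 (-3,-11): internal coord -3 + (-11)·τ' = +0.330532; +0.330532 ∉ [0.4, 0.8) → out
#2 (5,11): internal coord 5 + (11)·τ' = +1.669468; +1.669468 ∉ [0.4, 0.8) → out
#3 (1,3): internal coord 1 + (3)·τ' = +0.091673; +0.091673 ∉ [0.4, 0.8) → out
#4 (-8,0): internal coord -8 + (0)·τ' = -8.000000; -8.000000 ∉ [0.4, 0.8) → out
#5 (3,12): internal coord 3 + (12)·τ' = -0.633308; -0.633308 ∉ [0.4, 0.8) → out
#6 (-2,-9): internal coord -2 + (-9)·τ' = +0.724981; +0.724981 ∈ [0.4, 0.8) → IN Λ
#7 (3,9): internal coord 3 + (9)·τ' = +0.275019; +0.275019 ∉ [0.4, 0.8) → out
#8 (-2,-8): internal coord -2 + (-8)·τ' = +0.422205; +0.422205 ∈ [0.4, 0.8) → IN Λ

6, 8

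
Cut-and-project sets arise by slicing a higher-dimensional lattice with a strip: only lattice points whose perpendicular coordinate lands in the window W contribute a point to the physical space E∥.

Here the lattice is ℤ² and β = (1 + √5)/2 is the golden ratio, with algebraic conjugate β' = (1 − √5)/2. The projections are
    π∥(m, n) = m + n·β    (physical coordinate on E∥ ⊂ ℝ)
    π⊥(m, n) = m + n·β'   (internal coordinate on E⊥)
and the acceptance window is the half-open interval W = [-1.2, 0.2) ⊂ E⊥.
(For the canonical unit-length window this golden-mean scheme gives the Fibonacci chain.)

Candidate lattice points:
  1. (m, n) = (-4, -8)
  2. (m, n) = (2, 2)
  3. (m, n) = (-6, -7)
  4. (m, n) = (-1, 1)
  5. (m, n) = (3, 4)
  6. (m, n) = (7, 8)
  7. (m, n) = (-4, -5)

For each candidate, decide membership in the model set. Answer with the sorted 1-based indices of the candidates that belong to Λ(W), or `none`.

β' = (1−√5)/2 ≈ -0.618034.
#1 (-4,-8): internal coord -4 + (-8)·β' = +0.944272; +0.944272 ∉ [-1.2, 0.2) → out
#2 (2,2): internal coord 2 + (2)·β' = +0.763932; +0.763932 ∉ [-1.2, 0.2) → out
#3 (-6,-7): internal coord -6 + (-7)·β' = -1.673762; -1.673762 ∉ [-1.2, 0.2) → out
#4 (-1,1): internal coord -1 + (1)·β' = -1.618034; -1.618034 ∉ [-1.2, 0.2) → out
#5 (3,4): internal coord 3 + (4)·β' = +0.527864; +0.527864 ∉ [-1.2, 0.2) → out
#6 (7,8): internal coord 7 + (8)·β' = +2.055728; +2.055728 ∉ [-1.2, 0.2) → out
#7 (-4,-5): internal coord -4 + (-5)·β' = -0.909830; -0.909830 ∈ [-1.2, 0.2) → IN Λ

7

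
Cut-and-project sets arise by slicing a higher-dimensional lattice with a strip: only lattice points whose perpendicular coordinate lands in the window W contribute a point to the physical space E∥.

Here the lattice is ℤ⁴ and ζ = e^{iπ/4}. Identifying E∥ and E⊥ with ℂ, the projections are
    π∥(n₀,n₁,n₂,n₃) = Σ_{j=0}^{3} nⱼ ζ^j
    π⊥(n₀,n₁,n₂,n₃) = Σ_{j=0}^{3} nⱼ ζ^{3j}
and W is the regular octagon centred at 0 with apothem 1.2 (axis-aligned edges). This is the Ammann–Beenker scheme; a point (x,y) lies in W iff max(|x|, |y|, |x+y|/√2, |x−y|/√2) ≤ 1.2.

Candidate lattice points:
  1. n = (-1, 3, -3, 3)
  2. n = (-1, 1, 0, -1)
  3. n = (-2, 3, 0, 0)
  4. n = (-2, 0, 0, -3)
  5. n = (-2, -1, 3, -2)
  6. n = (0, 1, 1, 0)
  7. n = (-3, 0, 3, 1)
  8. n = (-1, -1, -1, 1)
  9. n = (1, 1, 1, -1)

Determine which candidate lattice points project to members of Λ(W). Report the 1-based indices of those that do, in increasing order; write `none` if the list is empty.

Internal map: ζ^{3j} for j=0..3 gives (1,0), (−√2/2,√2/2), (0,−1), (√2/2,√2/2).
candidate 1: n = (-1, 3, -3, 3) → π⊥ ≈ (-1.000000, +7.242641); max(|x|,|y|,|x±y|/√2) = 7.242641 > 1.2 ⇒ ∉ W
candidate 2: n = (-1, 1, 0, -1) → π⊥ ≈ (-2.414214, +0.000000); max(|x|,|y|,|x±y|/√2) = 2.414214 > 1.2 ⇒ ∉ W
candidate 3: n = (-2, 3, 0, 0) → π⊥ ≈ (-4.121320, +2.121320); max(|x|,|y|,|x±y|/√2) = 4.414214 > 1.2 ⇒ ∉ W
candidate 4: n = (-2, 0, 0, -3) → π⊥ ≈ (-4.121320, -2.121320); max(|x|,|y|,|x±y|/√2) = 4.414214 > 1.2 ⇒ ∉ W
candidate 5: n = (-2, -1, 3, -2) → π⊥ ≈ (-2.707107, -5.121320); max(|x|,|y|,|x±y|/√2) = 5.535534 > 1.2 ⇒ ∉ W
candidate 6: n = (0, 1, 1, 0) → π⊥ ≈ (-0.707107, -0.292893); max(|x|,|y|,|x±y|/√2) = 0.707107 ≤ 1.2 ⇒ ∈ W
candidate 7: n = (-3, 0, 3, 1) → π⊥ ≈ (-2.292893, -2.292893); max(|x|,|y|,|x±y|/√2) = 3.242641 > 1.2 ⇒ ∉ W
candidate 8: n = (-1, -1, -1, 1) → π⊥ ≈ (+0.414214, +1.000000); max(|x|,|y|,|x±y|/√2) = 1.000000 ≤ 1.2 ⇒ ∈ W
candidate 9: n = (1, 1, 1, -1) → π⊥ ≈ (-0.414214, -1.000000); max(|x|,|y|,|x±y|/√2) = 1.000000 ≤ 1.2 ⇒ ∈ W

6, 8, 9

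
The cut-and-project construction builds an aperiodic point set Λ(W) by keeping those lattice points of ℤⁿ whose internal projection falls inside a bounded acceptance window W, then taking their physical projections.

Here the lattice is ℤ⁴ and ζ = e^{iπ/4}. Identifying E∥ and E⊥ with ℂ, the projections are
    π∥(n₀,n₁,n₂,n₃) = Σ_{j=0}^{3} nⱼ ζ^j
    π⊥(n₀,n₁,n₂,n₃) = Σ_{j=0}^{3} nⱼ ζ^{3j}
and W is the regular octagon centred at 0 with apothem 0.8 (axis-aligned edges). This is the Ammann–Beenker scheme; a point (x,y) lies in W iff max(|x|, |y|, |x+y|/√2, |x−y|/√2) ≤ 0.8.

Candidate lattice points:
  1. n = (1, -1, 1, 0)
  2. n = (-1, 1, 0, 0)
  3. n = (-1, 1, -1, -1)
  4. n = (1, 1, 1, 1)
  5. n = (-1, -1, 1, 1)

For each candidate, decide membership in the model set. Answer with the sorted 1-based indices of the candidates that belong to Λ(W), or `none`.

none

π⊥(n) = n₀ + n₁ζ³ + n₂ζ⁶ + n₃ζ⁹ where ζ = e^{iπ/4}.
#1 (1, -1, 1, 0): internal (1.707107, -1.707107); octagon support 2.414214 vs apothem 0.8 → ∉ W
#2 (-1, 1, 0, 0): internal (-1.707107, 0.707107); octagon support 1.707107 vs apothem 0.8 → ∉ W
#3 (-1, 1, -1, -1): internal (-2.414214, 1.000000); octagon support 2.414214 vs apothem 0.8 → ∉ W
#4 (1, 1, 1, 1): internal (1.000000, 0.414214); octagon support 1.000000 vs apothem 0.8 → ∉ W
#5 (-1, -1, 1, 1): internal (0.414214, -1.000000); octagon support 1.000000 vs apothem 0.8 → ∉ W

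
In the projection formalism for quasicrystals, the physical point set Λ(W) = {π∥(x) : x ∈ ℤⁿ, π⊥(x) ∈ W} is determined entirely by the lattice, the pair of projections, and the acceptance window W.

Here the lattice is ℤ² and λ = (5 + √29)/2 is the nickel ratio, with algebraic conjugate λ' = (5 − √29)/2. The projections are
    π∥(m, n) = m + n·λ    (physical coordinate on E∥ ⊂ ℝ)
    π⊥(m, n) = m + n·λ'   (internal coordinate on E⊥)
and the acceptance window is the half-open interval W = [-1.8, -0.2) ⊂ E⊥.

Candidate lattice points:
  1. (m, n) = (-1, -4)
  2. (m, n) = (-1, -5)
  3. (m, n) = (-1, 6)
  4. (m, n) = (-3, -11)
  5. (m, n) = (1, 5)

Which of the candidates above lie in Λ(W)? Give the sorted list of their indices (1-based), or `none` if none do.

1, 4

Numerically λ ≈ 5.1926 and λ' = −1/λ ≈ -0.1926.
candidate 1: (m,n)=(-1,-4) → π∥ = -1-4·λ ≈ -21.7703, π⊥ = -1-4·λ' ≈ -0.2297 ∈ [-1.8, -0.2) ⇒ IN Λ
candidate 2: (m,n)=(-1,-5) → π∥ = -1-5·λ ≈ -26.9629, π⊥ = -1-5·λ' ≈ -0.0371 ∉ [-1.8, -0.2) ⇒ out
candidate 3: (m,n)=(-1,6) → π∥ = -1+6·λ ≈ 30.1555, π⊥ = -1+6·λ' ≈ -2.1555 ∉ [-1.8, -0.2) ⇒ out
candidate 4: (m,n)=(-3,-11) → π∥ = -3-11·λ ≈ -60.1184, π⊥ = -3-11·λ' ≈ -0.8816 ∈ [-1.8, -0.2) ⇒ IN Λ
candidate 5: (m,n)=(1,5) → π∥ = 1+5·λ ≈ 26.9629, π⊥ = 1+5·λ' ≈ 0.0371 ∉ [-1.8, -0.2) ⇒ out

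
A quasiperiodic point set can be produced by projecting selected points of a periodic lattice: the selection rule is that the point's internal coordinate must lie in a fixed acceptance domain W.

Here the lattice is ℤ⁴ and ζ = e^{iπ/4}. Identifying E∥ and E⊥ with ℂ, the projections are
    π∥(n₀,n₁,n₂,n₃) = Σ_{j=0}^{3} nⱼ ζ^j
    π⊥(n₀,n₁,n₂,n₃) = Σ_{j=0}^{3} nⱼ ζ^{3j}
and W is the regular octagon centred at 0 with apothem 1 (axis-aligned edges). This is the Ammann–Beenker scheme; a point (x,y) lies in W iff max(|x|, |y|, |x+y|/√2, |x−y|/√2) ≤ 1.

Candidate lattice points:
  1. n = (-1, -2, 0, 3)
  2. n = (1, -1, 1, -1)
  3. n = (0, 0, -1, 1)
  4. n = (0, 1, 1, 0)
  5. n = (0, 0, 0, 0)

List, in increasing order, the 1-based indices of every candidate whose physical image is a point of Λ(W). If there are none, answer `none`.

4, 5

π⊥(n) = n₀ + n₁ζ³ + n₂ζ⁶ + n₃ζ⁹ where ζ = e^{iπ/4}.
#1 (-1, -2, 0, 3): internal (2.53553, 0.70711); octagon support 2.53553 vs apothem 1 → ∉ W
#2 (1, -1, 1, -1): internal (1.00000, -2.41421); octagon support 2.41421 vs apothem 1 → ∉ W
#3 (0, 0, -1, 1): internal (0.70711, 1.70711); octagon support 1.70711 vs apothem 1 → ∉ W
#4 (0, 1, 1, 0): internal (-0.70711, -0.29289); octagon support 0.70711 vs apothem 1 → ∈ W
#5 (0, 0, 0, 0): internal (0.00000, 0.00000); octagon support 0.00000 vs apothem 1 → ∈ W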